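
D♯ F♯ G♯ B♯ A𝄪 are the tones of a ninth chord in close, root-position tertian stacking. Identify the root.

Arranged so that each adjacent pair is a third by letter name: G♯ – B♯ – D♯ – F♯ – A𝄪.
The bottom of that stack, G♯, is the root (this is G♯ dominant seventh sharp nine).

G♯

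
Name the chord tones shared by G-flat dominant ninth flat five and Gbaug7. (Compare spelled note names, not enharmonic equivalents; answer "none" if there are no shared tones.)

G-flat dominant ninth flat five = G♭, B♭, D𝄫, F♭, A♭.
Gbaug7 = G♭, B♭, D, F♭.
Shared: G♭, B♭, F♭.

G♭, B♭, F♭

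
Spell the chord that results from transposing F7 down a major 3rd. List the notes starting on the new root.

Db, F, Ab, Cb

A major 3rd down from F is Db, so the new chord is Db dominant seventh.
- root: Db
- major 3rd: F
- perfect 5th: Ab
- minor 7th: Cb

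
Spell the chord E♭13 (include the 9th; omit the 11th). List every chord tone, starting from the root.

Eb – G – Bb – Db – F – C

E♭13 is a dominant thirteenth built on Eb.
root → Eb
3rd (major 3rd) → G
5th (perfect 5th) → Bb
7th (minor 7th) → Db
9th (major 9th) → F
13th (major 13th) → C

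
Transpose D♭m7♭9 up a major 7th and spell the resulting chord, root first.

A major 7th up from Db is C, so the new chord is C minor seventh flat nine.
- root: C
- minor 3rd: Eb
- perfect 5th: G
- minor 7th: Bb
- minor 9th: Db

C, Eb, G, Bb, Db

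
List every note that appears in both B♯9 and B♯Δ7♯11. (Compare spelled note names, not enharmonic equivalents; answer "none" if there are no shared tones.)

B♯9 = B#, D##, F##, A#, C##.
B♯Δ7♯11 = B#, D##, F##, A##, E##.
Shared: B#, D##, F##.

B#, D##, F##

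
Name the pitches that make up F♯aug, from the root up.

F♯ A♯ C𝄪

F♯aug is an augmented triad built on F♯.
Root: F♯
Major 3rd (3rd): A♯
Augmented 5th (5th): C𝄪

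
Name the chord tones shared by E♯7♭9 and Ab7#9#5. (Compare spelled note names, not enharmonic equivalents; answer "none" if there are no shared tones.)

none

E♯7♭9 = E♯, G𝄪, B♯, D♯, F♯.
Ab7#9#5 = A♭, C, E, G♭, B.
Shared: none.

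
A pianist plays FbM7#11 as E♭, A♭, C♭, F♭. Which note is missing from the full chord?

B♭

FbM7#11 = F♭, A♭, C♭, E♭, B♭. The voicing lacks the 11th (augmented 11th), B♭.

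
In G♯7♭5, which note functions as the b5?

D

G♯7♭5 is built on G#; its 5th is a diminished 5th above the root.
A fifth above G uses the letter D, and the diminished 5th above G# is D.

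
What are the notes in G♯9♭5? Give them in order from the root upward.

G♯, B♯, D, F♯, A♯

Root G♯, quality dominant ninth flat five:
G♯ — root
B♯ — major 3rd
D — diminished 5th
F♯ — minor 7th
A♯ — major 9th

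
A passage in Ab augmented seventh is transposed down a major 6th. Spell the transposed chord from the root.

C♭, E♭, G, B𝄫

A♭ down a major 6th → C♭. New chord: C♭ augmented seventh.
- root: C♭
- major 3rd: E♭
- augmented 5th: G
- minor 7th: B𝄫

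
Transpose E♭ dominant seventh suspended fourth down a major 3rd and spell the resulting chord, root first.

C-flat F-flat G-flat B-double-flat

Transposed root: E-flat → C-flat (major 3rd down). So we spell C-flat dominant seventh suspended fourth:
- root: C-flat
- perfect 4th: F-flat
- perfect 5th: G-flat
- minor 7th: B-double-flat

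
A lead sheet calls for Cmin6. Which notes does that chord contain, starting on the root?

Cmin6 is a minor sixth built on C.
root → C
3rd (minor 3rd) → E♭
5th (perfect 5th) → G
6th (major 6th) → A

C E♭ G A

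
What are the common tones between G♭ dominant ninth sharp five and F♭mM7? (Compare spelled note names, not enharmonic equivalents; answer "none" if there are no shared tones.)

Fb

G♭ dominant ninth sharp five = Gb, Bb, D, Fb, Ab.
F♭mM7 = Fb, Abb, Cb, Eb.
Shared: Fb.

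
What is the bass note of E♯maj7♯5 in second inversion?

B##

E♯maj7♯5 in root position is E#–G##–B##–D##.
Second inversion places the fifth in the bass, which is B##.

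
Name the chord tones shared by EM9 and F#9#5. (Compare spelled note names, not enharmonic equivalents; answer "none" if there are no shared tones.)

EM9: E G# B D# F#
F#9#5: F# A# C## E G#
Common to both → E, G#, F#.

E – G# – F#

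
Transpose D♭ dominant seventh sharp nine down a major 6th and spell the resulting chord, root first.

F-flat  A-flat  C-flat  E-double-flat  G

A major 6th down from D-flat is F-flat, so the new chord is F-flat dominant seventh sharp nine.
Root: F-flat
Major 3rd (3rd): A-flat
Perfect 5th (5th): C-flat
Minor 7th (7th): E-double-flat
Augmented 9th (9th): G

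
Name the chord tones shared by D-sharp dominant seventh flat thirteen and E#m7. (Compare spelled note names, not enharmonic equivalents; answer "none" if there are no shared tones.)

D#

D-sharp dominant seventh flat thirteen: D# F## A# C# B
E#m7: E# G# B# D#
Common to both → D#.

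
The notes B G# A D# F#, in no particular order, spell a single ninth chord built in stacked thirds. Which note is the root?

G#

Arranged so that each adjacent pair is a third by letter name: G# – B – D# – F# – A.
The bottom of that stack, G#, is the root (this is G# minor seventh flat nine).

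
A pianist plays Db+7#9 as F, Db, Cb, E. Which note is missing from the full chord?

A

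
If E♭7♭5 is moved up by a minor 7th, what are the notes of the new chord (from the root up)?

Db F Abb Cb

Eb up a minor 7th → Db. New chord: Db dominant seventh flat five.
root → Db
3rd (major 3rd) → F
5th (diminished 5th) → Abb
7th (minor 7th) → Cb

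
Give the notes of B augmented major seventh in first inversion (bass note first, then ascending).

In root position, B augmented major seventh is B–D-sharp–F-double-sharp–A-sharp.
First inversion puts the third (D-sharp) in the bass.

D-sharp F-double-sharp A-sharp B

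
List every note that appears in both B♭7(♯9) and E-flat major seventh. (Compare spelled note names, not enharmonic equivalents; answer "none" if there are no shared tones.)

Bb, D

B♭7(♯9) = Bb, D, F, Ab, C#.
E-flat major seventh = Eb, G, Bb, D.
Shared: Bb, D.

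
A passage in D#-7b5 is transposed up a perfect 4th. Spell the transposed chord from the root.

G#  B  D  F#

D# up a perfect 4th → G#. New chord: G# half-diminished seventh.
- root: G#
- minor 3rd: B
- diminished 5th: D
- minor 7th: F#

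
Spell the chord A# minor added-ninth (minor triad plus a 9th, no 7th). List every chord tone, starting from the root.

Root A-sharp, quality minor added-ninth:
A-sharp — root
C-sharp — minor 3rd
E-sharp — perfect 5th
B-sharp — major 9th

A-sharp – C-sharp – E-sharp – B-sharp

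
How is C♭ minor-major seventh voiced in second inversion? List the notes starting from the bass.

C♭ minor-major seventh = C♭–E𝄫–G♭–B♭; second inversion → fifth (G♭) lowest.

G♭  B♭  C♭  E𝄫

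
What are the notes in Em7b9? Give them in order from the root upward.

Em7b9: minor seventh flat nine on E.
root → E
3rd (minor 3rd) → G
5th (perfect 5th) → B
7th (minor 7th) → D
9th (minor 9th) → F

E G B D F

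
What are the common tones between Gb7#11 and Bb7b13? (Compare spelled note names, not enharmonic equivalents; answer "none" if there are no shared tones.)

G♭ B♭

Gb7#11 = G♭, B♭, D♭, F♭, C.
Bb7b13 = B♭, D, F, A♭, G♭.
Shared: G♭, B♭.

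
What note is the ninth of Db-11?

Root of Db-11 = Db. The 9th is a major 9th: Db up a major 9th → Eb.

Eb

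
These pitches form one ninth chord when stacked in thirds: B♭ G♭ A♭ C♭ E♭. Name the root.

A♭

Stacking in thirds gives A♭ – C♭ – E♭ – G♭ – B♭, so A♭ is the root — A♭ minor ninth.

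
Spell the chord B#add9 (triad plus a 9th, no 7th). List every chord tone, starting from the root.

B#add9: added-ninth on B#.
root → B#
3rd (major 3rd) → D##
5th (perfect 5th) → F##
9th (major 9th) → C##

B#  D##  F##  C##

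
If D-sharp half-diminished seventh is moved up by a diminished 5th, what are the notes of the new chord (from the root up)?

D♯ up a diminished 5th → A. New chord: A half-diminished seventh.
Root: A
Minor 3rd (3rd): C
Diminished 5th (5th): E♭
Minor 7th (7th): G

A, C, E♭, G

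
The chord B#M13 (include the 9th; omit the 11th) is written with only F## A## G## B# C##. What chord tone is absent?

B#M13 = B#, D##, F##, A##, C##, G##. The voicing lacks the 3rd (major 3rd), D##.

D##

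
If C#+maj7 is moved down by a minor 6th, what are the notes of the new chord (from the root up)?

Transposed root: C# → E# (minor 6th down). So we spell E# augmented major seventh:
root → E#
3rd (major 3rd) → G##
5th (augmented 5th) → B##
7th (major 7th) → D##

E#  G##  B##  D##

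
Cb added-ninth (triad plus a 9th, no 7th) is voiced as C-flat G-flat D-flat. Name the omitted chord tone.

Cb added-ninth = C-flat, E-flat, G-flat, D-flat. The voicing lacks the 3rd (major 3rd), E-flat.

E-flat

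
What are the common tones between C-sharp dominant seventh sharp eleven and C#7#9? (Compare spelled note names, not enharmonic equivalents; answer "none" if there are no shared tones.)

C-sharp dominant seventh sharp eleven = C♯, E♯, G♯, B, F𝄪.
C#7#9 = C♯, E♯, G♯, B, D𝄪.
Shared: C♯, E♯, G♯, B.

C♯ E♯ G♯ B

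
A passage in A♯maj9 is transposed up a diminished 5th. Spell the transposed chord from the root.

E, G#, B, D#, F#

A# up a diminished 5th → E. New chord: E major ninth.
- root: E
- major 3rd: G#
- perfect 5th: B
- major 7th: D#
- major 9th: F#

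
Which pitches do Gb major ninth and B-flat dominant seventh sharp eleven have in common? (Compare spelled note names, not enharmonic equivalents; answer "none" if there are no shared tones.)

B-flat, F, A-flat

Gb major ninth = G-flat, B-flat, D-flat, F, A-flat.
B-flat dominant seventh sharp eleven = B-flat, D, F, A-flat, E.
Shared: B-flat, F, A-flat.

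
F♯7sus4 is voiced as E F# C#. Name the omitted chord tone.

B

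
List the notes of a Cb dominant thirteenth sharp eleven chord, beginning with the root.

C-flat, E-flat, G-flat, B-double-flat, D-flat, F, A-flat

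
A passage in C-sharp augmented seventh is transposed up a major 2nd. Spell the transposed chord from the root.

D# F## A## C#

Transposed root: C# → D# (major 2nd up). So we spell D# augmented seventh:
Root: D#
Major 3rd (3rd): F##
Augmented 5th (5th): A##
Minor 7th (7th): C#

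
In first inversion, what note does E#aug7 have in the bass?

E#aug7 in root position is E#–G##–B##–D#.
First inversion places the third in the bass, which is G##.

G##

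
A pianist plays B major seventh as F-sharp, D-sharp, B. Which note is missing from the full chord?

A-sharp

B major seventh = B, D-sharp, F-sharp, A-sharp. The voicing lacks the 7th (major 7th), A-sharp.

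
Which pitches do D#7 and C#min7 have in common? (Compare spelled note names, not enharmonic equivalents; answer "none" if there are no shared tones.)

D#7 = D♯, F𝄪, A♯, C♯.
C#min7 = C♯, E, G♯, B.
Shared: C♯.

C♯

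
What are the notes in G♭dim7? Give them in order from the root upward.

Gb, Bbb, Dbb, Fbb

Root Gb, quality diminished seventh:
root → Gb
3rd (minor 3rd) → Bbb
5th (diminished 5th) → Dbb
7th (diminished 7th) → Fbb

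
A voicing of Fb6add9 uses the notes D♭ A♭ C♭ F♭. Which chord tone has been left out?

Fb6add9 = F♭, A♭, C♭, D♭, G♭. The voicing lacks the 9th (major 9th), G♭.

G♭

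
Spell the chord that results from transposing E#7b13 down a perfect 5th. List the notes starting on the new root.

E♯ down a perfect 5th → A♯. New chord: A♯ dominant seventh flat thirteen.
- root: A♯
- major 3rd: C𝄪
- perfect 5th: E♯
- minor 7th: G♯
- minor 13th: F♯

A♯ C𝄪 E♯ G♯ F♯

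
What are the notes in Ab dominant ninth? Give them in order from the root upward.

Ab dominant ninth: dominant ninth on A-flat.
root → A-flat
3rd (major 3rd) → C
5th (perfect 5th) → E-flat
7th (minor 7th) → G-flat
9th (major 9th) → B-flat

A-flat, C, E-flat, G-flat, B-flat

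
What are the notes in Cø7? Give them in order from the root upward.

Cø7: half-diminished seventh on C.
C — root
Eb — minor 3rd
Gb — diminished 5th
Bb — minor 7th

C, Eb, Gb, Bb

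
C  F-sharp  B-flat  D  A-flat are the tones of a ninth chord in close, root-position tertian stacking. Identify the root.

Arranged so that each adjacent pair is a third by letter name: B-flat – D – F-sharp – A-flat – C.
The bottom of that stack, B-flat, is the root (this is B-flat dominant ninth sharp five).

B-flat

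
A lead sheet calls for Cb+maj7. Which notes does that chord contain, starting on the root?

Cb+maj7: augmented major seventh on Cb.
Root: Cb
Major 3rd (3rd): Eb
Augmented 5th (5th): G
Major 7th (7th): Bb

Cb Eb G Bb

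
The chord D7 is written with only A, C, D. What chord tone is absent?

F♯

D7 = D, F♯, A, C. The voicing lacks the 3rd (major 3rd), F♯.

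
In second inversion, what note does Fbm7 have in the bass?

Fbm7 = Fb–Abb–Cb–Ebb. Second inversion → fifth in the bass = Cb.

Cb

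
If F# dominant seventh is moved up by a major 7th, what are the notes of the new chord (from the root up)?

E-sharp G-double-sharp B-sharp D-sharp

Transposed root: F-sharp → E-sharp (major 7th up). So we spell E-sharp dominant seventh:
- root: E-sharp
- major 3rd: G-double-sharp
- perfect 5th: B-sharp
- minor 7th: D-sharp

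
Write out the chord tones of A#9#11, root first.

A# – C## – E# – G# – B# – D##

A#9#11: dominant ninth sharp eleven on A#.
root → A#
3rd (major 3rd) → C##
5th (perfect 5th) → E#
7th (minor 7th) → G#
9th (major 9th) → B#
11th (augmented 11th) → D##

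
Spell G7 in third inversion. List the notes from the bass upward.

In root position, G7 is G–B–D–F.
Third inversion puts the seventh (F) in the bass.

F, G, B, D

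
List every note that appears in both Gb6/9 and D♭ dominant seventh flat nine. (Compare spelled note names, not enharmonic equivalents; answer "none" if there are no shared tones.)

Db – Ab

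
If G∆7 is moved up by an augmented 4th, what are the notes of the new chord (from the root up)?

An augmented 4th up from G is C#, so the new chord is C# major seventh.
C# — root
E# — major 3rd
G# — perfect 5th
B# — major 7th

C#, E#, G#, B#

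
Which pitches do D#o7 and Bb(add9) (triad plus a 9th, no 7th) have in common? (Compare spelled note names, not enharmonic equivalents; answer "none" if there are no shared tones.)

C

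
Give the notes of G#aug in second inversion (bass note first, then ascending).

In root position, G#aug is G#–B#–D##.
Second inversion puts the fifth (D##) in the bass.

D##  G#  B#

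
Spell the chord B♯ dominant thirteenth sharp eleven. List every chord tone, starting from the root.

Root B#, quality dominant thirteenth sharp eleven:
B# — root
D## — major 3rd
F## — perfect 5th
A# — minor 7th
C## — major 9th
E## — augmented 11th
G## — major 13th

B# D## F## A# C## E## G##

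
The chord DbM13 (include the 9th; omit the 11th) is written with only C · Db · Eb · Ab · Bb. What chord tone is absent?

DbM13 = Db, F, Ab, C, Eb, Bb. The voicing lacks the 3rd (major 3rd), F.

F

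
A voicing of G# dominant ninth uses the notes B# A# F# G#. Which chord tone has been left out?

The full G# dominant ninth chord is G#, B#, D#, F#, A#.
Comparing with the voicing, the perfect 5th (5th) — D# — is absent.

D#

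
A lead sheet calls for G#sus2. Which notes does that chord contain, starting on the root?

G# – A# – D#

Root G#, quality suspended second:
G# — root
A# — major 2nd
D# — perfect 5th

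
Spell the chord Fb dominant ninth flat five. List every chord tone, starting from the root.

F-flat, A-flat, C-double-flat, E-double-flat, G-flat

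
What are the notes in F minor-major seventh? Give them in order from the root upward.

F – A-flat – C – E

F minor-major seventh is a minor-major seventh built on F.
Root: F
Minor 3rd (3rd): A-flat
Perfect 5th (5th): C
Major 7th (7th): E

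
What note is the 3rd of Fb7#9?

Ab

Root of Fb7#9 = Fb. The 3rd is a major 3rd: Fb up a major 3rd → Ab.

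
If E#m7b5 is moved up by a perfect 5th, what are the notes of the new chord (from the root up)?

B# D# F# A#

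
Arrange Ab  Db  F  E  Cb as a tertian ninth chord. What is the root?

Db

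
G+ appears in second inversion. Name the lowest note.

D♯

G+ in root position is G–B–D♯.
Second inversion places the fifth in the bass, which is D♯.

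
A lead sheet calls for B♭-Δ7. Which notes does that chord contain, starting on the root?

B♭-Δ7 is a minor-major seventh built on Bb.
- root: Bb
- minor 3rd: Db
- perfect 5th: F
- major 7th: A

Bb, Db, F, A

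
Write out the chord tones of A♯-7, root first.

A♯-7: minor seventh on A♯.
root → A♯
3rd (minor 3rd) → C♯
5th (perfect 5th) → E♯
7th (minor 7th) → G♯

A♯ C♯ E♯ G♯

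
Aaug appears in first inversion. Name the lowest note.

C#

Aaug in root position is A–C#–E#.
First inversion places the third in the bass, which is C#.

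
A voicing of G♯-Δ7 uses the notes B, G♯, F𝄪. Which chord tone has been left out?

D♯

The full G♯-Δ7 chord is G♯, B, D♯, F𝄪.
Comparing with the voicing, the perfect 5th (5th) — D♯ — is absent.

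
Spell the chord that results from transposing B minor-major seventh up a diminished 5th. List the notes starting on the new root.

F – Ab – C – E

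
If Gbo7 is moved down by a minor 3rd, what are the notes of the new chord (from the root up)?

A minor 3rd down from Gb is Eb, so the new chord is Eb diminished seventh.
root → Eb
3rd (minor 3rd) → Gb
5th (diminished 5th) → Bbb
7th (diminished 7th) → Dbb

Eb, Gb, Bbb, Dbb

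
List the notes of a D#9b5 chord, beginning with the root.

D#, F##, A, C#, E#

D#9b5 is a dominant ninth flat five built on D#.
- root: D#
- major 3rd: F##
- diminished 5th: A
- minor 7th: C#
- major 9th: E#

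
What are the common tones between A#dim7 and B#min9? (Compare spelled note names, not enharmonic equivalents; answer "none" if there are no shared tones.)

A♯

A#dim7 = A♯, C♯, E, G.
B#min9 = B♯, D♯, F𝄪, A♯, C𝄪.
Shared: A♯.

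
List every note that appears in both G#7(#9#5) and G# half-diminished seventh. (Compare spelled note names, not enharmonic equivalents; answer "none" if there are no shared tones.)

G#7(#9#5) = G#, B#, D##, F#, A##.
G# half-diminished seventh = G#, B, D, F#.
Shared: G#, F#.

G# – F#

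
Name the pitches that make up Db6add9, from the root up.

Db, F, Ab, Bb, Eb

Db6add9: six-nine on Db.
Db — root
F — major 3rd
Ab — perfect 5th
Bb — major 6th
Eb — major 9th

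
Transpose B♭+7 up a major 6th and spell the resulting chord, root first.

G, B, D♯, F

B♭ up a major 6th → G. New chord: G augmented seventh.
G — root
B — major 3rd
D♯ — augmented 5th
F — minor 7th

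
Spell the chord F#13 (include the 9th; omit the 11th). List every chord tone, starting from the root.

F#13: dominant thirteenth on F#.
- root: F#
- major 3rd: A#
- perfect 5th: C#
- minor 7th: E
- major 9th: G#
- major 13th: D#

F#, A#, C#, E, G#, D#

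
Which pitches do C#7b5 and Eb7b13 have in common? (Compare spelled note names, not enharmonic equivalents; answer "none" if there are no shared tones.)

G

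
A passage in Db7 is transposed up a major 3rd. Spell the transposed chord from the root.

F, A, C, Eb

Db up a major 3rd → F. New chord: F dominant seventh.
F — root
A — major 3rd
C — perfect 5th
Eb — minor 7th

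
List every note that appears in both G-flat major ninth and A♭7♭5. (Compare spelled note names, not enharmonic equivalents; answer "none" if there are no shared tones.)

Gb, Ab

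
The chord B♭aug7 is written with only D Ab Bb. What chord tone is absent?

B♭aug7 = Bb, D, F#, Ab. The voicing lacks the 5th (augmented 5th), F#.

F#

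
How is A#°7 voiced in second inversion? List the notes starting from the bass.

E G A# C#

In root position, A#°7 is A#–C#–E–G.
Second inversion puts the fifth (E) in the bass.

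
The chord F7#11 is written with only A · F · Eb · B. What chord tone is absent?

The full F7#11 chord is F, A, C, Eb, B.
Comparing with the voicing, the perfect 5th (5th) — C — is absent.

C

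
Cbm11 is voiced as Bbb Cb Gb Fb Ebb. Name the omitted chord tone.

The full Cbm11 chord is Cb, Ebb, Gb, Bbb, Db, Fb.
Comparing with the voicing, the major 9th (9th) — Db — is absent.

Db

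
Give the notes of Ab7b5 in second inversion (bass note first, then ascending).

Ebb  Gb  Ab  C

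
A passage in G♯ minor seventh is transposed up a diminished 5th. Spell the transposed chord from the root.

G♯ up a diminished 5th → D. New chord: D minor seventh.
Root: D
Minor 3rd (3rd): F
Perfect 5th (5th): A
Minor 7th (7th): C

D, F, A, C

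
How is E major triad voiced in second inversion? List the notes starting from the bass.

E major triad = E–G#–B; second inversion → fifth (B) lowest.

B – E – G#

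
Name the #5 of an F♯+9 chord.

C𝄪

F♯+9 is built on F♯; its 5th is an augmented 5th above the root.
A fifth above F uses the letter C, and the augmented 5th above F♯ is C𝄪.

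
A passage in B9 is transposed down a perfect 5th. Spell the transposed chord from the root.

E G# B D F#

Transposed root: B → E (perfect 5th down). So we spell E dominant ninth:
E — root
G# — major 3rd
B — perfect 5th
D — minor 7th
F# — major 9th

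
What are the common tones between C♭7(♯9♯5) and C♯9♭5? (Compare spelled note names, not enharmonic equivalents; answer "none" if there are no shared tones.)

G

C♭7(♯9♯5) = Cb, Eb, G, Bbb, D.
C♯9♭5 = C#, E#, G, B, D#.
Shared: G.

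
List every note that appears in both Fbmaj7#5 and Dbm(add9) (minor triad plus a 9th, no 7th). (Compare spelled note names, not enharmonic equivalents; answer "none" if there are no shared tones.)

Fb Ab Eb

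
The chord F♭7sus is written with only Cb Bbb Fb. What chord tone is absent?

The full F♭7sus chord is Fb, Bbb, Cb, Ebb.
Comparing with the voicing, the minor 7th (7th) — Ebb — is absent.

Ebb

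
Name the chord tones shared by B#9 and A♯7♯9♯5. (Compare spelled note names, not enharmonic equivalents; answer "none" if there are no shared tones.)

B#9 = B♯, D𝄪, F𝄪, A♯, C𝄪.
A♯7♯9♯5 = A♯, C𝄪, E𝄪, G♯, B𝄪.
Shared: A♯, C𝄪.

A♯ – C𝄪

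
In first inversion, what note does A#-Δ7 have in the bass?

A#-Δ7 = A#–C#–E#–G##. First inversion → third in the bass = C#.

C#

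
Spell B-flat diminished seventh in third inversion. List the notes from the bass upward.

B-flat diminished seventh = B-flat–D-flat–F-flat–A-double-flat; third inversion → seventh (A-double-flat) lowest.

A-double-flat, B-flat, D-flat, F-flat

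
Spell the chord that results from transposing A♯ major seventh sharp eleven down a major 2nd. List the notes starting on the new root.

G#, B#, D#, F##, C##

A major 2nd down from A# is G#, so the new chord is G# major seventh sharp eleven.
- root: G#
- major 3rd: B#
- perfect 5th: D#
- major 7th: F##
- augmented 11th: C##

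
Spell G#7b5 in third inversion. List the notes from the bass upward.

F# – G# – B# – D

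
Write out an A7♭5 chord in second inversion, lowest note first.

Eb, G, A, C#

In root position, A7♭5 is A–C#–Eb–G.
Second inversion puts the fifth (Eb) in the bass.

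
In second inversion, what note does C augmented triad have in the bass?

C augmented triad = C–E–G-sharp. Second inversion → fifth in the bass = G-sharp.

G-sharp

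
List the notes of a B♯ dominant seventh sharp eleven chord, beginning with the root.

B♯ dominant seventh sharp eleven: dominant seventh sharp eleven on B♯.
root → B♯
3rd (major 3rd) → D𝄪
5th (perfect 5th) → F𝄪
7th (minor 7th) → A♯
11th (augmented 11th) → E𝄪

B♯ D𝄪 F𝄪 A♯ E𝄪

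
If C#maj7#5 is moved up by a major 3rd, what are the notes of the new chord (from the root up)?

Transposed root: C# → E# (major 3rd up). So we spell E# augmented major seventh:
- root: E#
- major 3rd: G##
- augmented 5th: B##
- major 7th: D##

E# – G## – B## – D##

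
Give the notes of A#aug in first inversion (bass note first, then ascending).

In root position, A#aug is A#–C##–E##.
First inversion puts the third (C##) in the bass.

C## E## A#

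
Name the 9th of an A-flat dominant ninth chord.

Bb

Root of A-flat dominant ninth = Ab. The 9th is a major 9th: Ab up a major 9th → Bb.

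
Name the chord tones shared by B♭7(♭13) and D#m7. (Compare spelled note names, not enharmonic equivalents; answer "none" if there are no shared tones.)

B♭7(♭13) = Bb, D, F, Ab, Gb.
D#m7 = D#, F#, A#, C#.
Shared: none.

none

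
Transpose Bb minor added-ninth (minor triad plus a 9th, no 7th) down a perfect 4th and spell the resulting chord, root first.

Transposed root: B-flat → F (perfect 4th down). So we spell F minor added-ninth:
root → F
3rd (minor 3rd) → A-flat
5th (perfect 5th) → C
9th (major 9th) → G

F, A-flat, C, G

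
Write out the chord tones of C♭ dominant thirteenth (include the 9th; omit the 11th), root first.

Cb, Eb, Gb, Bbb, Db, Ab

C♭ dominant thirteenth: dominant thirteenth on Cb.
Cb — root
Eb — major 3rd
Gb — perfect 5th
Bbb — minor 7th
Db — major 9th
Ab — major 13th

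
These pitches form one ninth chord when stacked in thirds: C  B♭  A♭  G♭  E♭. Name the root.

A♭

Stacking in thirds gives A♭ – C – E♭ – G♭ – B♭, so A♭ is the root — A♭ dominant ninth.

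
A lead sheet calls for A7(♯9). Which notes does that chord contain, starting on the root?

A – C# – E – G – B#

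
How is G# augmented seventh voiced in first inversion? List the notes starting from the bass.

B#, D##, F#, G#

In root position, G# augmented seventh is G#–B#–D##–F#.
First inversion puts the third (B#) in the bass.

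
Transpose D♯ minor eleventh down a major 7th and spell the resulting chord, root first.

E G B D F# A

D# down a major 7th → E. New chord: E minor eleventh.
root → E
3rd (minor 3rd) → G
5th (perfect 5th) → B
7th (minor 7th) → D
9th (major 9th) → F#
11th (perfect 11th) → A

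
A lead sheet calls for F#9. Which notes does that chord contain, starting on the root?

F#, A#, C#, E, G#

Root F#, quality dominant ninth:
F# — root
A# — major 3rd
C# — perfect 5th
E — minor 7th
G# — major 9th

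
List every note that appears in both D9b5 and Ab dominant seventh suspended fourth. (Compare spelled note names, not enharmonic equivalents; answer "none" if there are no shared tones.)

D9b5 = D, F♯, A♭, C, E.
Ab dominant seventh suspended fourth = A♭, D♭, E♭, G♭.
Shared: A♭.

A♭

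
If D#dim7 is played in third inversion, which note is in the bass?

C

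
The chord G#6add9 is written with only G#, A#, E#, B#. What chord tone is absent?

D#

The full G#6add9 chord is G#, B#, D#, E#, A#.
Comparing with the voicing, the perfect 5th (5th) — D# — is absent.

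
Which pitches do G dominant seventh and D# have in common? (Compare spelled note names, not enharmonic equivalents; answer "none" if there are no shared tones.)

none

G dominant seventh = G, B, D, F.
D# = D♯, F𝄪, A♯.
Shared: none.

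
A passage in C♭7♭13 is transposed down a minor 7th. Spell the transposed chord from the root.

Transposed root: Cb → Db (minor 7th down). So we spell Db dominant seventh flat thirteen:
root → Db
3rd (major 3rd) → F
5th (perfect 5th) → Ab
7th (minor 7th) → Cb
13th (minor 13th) → Bbb

Db, F, Ab, Cb, Bbb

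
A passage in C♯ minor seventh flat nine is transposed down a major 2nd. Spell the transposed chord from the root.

A major 2nd down from C# is B, so the new chord is B minor seventh flat nine.
root → B
3rd (minor 3rd) → D
5th (perfect 5th) → F#
7th (minor 7th) → A
9th (minor 9th) → C

B  D  F#  A  C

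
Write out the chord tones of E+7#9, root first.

E  G#  B#  D  F##

E+7#9 is a dominant seventh sharp nine sharp five built on E.
- root: E
- major 3rd: G#
- augmented 5th: B#
- minor 7th: D
- augmented 9th: F##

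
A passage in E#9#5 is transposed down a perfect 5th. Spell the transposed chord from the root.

A♯, C𝄪, E𝄪, G♯, B♯

A perfect 5th down from E♯ is A♯, so the new chord is A♯ dominant ninth sharp five.
root → A♯
3rd (major 3rd) → C𝄪
5th (augmented 5th) → E𝄪
7th (minor 7th) → G♯
9th (major 9th) → B♯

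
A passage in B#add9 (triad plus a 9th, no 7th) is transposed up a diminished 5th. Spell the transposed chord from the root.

A diminished 5th up from B# is F#, so the new chord is F# added-ninth.
- root: F#
- major 3rd: A#
- perfect 5th: C#
- major 9th: G#

F#, A#, C#, G#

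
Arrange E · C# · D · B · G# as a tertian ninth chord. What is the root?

Stacking in thirds gives C# – E – G# – B – D, so C# is the root — C# minor seventh flat nine.

C#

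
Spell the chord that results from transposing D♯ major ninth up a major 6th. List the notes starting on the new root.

A major 6th up from D-sharp is B-sharp, so the new chord is B-sharp major ninth.
- root: B-sharp
- major 3rd: D-double-sharp
- perfect 5th: F-double-sharp
- major 7th: A-double-sharp
- major 9th: C-double-sharp

B-sharp, D-double-sharp, F-double-sharp, A-double-sharp, C-double-sharp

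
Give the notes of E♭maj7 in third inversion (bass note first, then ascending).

D, E♭, G, B♭

E♭maj7 = E♭–G–B♭–D; third inversion → seventh (D) lowest.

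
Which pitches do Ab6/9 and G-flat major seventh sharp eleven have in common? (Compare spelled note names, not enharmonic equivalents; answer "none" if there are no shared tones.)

C – F – B♭

Ab6/9 = A♭, C, E♭, F, B♭.
G-flat major seventh sharp eleven = G♭, B♭, D♭, F, C.
Shared: C, F, B♭.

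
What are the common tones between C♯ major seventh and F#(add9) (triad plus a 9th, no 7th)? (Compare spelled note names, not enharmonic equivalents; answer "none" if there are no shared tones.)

C♯ major seventh = C♯, E♯, G♯, B♯.
F#(add9) = F♯, A♯, C♯, G♯.
Shared: C♯, G♯.

C♯, G♯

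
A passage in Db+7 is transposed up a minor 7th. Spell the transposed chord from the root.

D♭ up a minor 7th → C♭. New chord: C♭ augmented seventh.
Root: C♭
Major 3rd (3rd): E♭
Augmented 5th (5th): G
Minor 7th (7th): B𝄫

C♭  E♭  G  B𝄫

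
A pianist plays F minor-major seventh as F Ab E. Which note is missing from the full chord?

C

F minor-major seventh = F, Ab, C, E. The voicing lacks the 5th (perfect 5th), C.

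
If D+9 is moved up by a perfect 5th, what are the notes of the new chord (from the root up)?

A C♯ E♯ G B

A perfect 5th up from D is A, so the new chord is A dominant ninth sharp five.
- root: A
- major 3rd: C♯
- augmented 5th: E♯
- minor 7th: G
- major 9th: B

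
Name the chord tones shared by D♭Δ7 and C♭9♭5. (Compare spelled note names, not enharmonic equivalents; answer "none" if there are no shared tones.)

Db

D♭Δ7 = Db, F, Ab, C.
C♭9♭5 = Cb, Eb, Gbb, Bbb, Db.
Shared: Db.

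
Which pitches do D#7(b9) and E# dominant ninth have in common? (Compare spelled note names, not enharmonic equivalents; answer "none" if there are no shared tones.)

D#  F##

D#7(b9) = D#, F##, A#, C#, E.
E# dominant ninth = E#, G##, B#, D#, F##.
Shared: D#, F##.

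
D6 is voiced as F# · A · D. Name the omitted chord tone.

D6 = D, F#, A, B. The voicing lacks the 6th (major 6th), B.

B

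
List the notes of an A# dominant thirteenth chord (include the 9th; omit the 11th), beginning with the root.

Root A-sharp, quality dominant thirteenth:
Root: A-sharp
Major 3rd (3rd): C-double-sharp
Perfect 5th (5th): E-sharp
Minor 7th (7th): G-sharp
Major 9th (9th): B-sharp
Major 13th (13th): F-double-sharp

A-sharp  C-double-sharp  E-sharp  G-sharp  B-sharp  F-double-sharp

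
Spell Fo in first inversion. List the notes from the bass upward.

Fo = F–Ab–Cb; first inversion → third (Ab) lowest.

Ab  Cb  F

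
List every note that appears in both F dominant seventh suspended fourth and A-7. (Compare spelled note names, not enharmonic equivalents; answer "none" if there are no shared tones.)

F dominant seventh suspended fourth = F, Bb, C, Eb.
A-7 = A, C, E, G.
Shared: C.

C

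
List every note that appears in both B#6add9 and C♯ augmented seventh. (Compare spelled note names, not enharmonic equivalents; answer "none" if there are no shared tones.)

B#6add9 = B#, D##, F##, G##, C##.
C♯ augmented seventh = C#, E#, G##, B.
Shared: G##.

G##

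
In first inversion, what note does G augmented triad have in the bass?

G augmented triad = G–B–D-sharp. First inversion → third in the bass = B.

B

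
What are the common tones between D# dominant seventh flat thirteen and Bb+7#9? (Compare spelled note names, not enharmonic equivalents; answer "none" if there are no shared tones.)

D# dominant seventh flat thirteen: D# F## A# C# B
Bb+7#9: Bb D F# Ab C#
Common to both → C#.

C#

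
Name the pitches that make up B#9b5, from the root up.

B#, D##, F#, A#, C##

Root B#, quality dominant ninth flat five:
B# — root
D## — major 3rd
F# — diminished 5th
A# — minor 7th
C## — major 9th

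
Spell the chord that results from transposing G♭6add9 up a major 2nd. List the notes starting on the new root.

Ab, C, Eb, F, Bb

Transposed root: Gb → Ab (major 2nd up). So we spell Ab six-nine:
Ab — root
C — major 3rd
Eb — perfect 5th
F — major 6th
Bb — major 9th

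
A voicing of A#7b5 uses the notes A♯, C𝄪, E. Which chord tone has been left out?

The full A#7b5 chord is A♯, C𝄪, E, G♯.
Comparing with the voicing, the minor 7th (7th) — G♯ — is absent.

G♯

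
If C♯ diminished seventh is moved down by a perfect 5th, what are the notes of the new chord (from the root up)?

Transposed root: C# → F# (perfect 5th down). So we spell F# diminished seventh:
Root: F#
Minor 3rd (3rd): A
Diminished 5th (5th): C
Diminished 7th (7th): Eb

F#  A  C  Eb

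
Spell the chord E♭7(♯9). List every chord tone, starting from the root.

E♭7(♯9) is a dominant seventh sharp nine built on Eb.
Eb — root
G — major 3rd
Bb — perfect 5th
Db — minor 7th
F# — augmented 9th

Eb – G – Bb – Db – F#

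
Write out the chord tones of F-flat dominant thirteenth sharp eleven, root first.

Fb, Ab, Cb, Ebb, Gb, Bb, Db

F-flat dominant thirteenth sharp eleven is a dominant thirteenth sharp eleven built on Fb.
- root: Fb
- major 3rd: Ab
- perfect 5th: Cb
- minor 7th: Ebb
- major 9th: Gb
- augmented 11th: Bb
- major 13th: Db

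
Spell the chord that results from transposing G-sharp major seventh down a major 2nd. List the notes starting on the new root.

F# – A# – C# – E#

Transposed root: G# → F# (major 2nd down). So we spell F# major seventh:
Root: F#
Major 3rd (3rd): A#
Perfect 5th (5th): C#
Major 7th (7th): E#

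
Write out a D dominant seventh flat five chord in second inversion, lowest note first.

A-flat  C  D  F-sharp

In root position, D dominant seventh flat five is D–F-sharp–A-flat–C.
Second inversion puts the fifth (A-flat) in the bass.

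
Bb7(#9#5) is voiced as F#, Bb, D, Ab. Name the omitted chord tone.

C#

The full Bb7(#9#5) chord is Bb, D, F#, Ab, C#.
Comparing with the voicing, the augmented 9th (9th) — C# — is absent.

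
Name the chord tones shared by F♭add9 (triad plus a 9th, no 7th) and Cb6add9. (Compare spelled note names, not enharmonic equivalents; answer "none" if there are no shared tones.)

Ab, Cb, Gb

F♭add9 = Fb, Ab, Cb, Gb.
Cb6add9 = Cb, Eb, Gb, Ab, Db.
Shared: Ab, Cb, Gb.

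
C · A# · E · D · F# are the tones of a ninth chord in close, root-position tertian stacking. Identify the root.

D

Arranged so that each adjacent pair is a third by letter name: D – F# – A# – C – E.
The bottom of that stack, D, is the root (this is D dominant ninth sharp five).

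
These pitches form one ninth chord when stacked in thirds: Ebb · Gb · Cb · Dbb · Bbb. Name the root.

Stacking in thirds gives Cb – Ebb – Gb – Bbb – Dbb, so Cb is the root — Cb minor seventh flat nine.

Cb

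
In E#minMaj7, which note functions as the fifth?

B#

Root of E#minMaj7 = E#. The 5th is a perfect 5th: E# up a perfect 5th → B#.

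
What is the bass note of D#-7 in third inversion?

D#-7 = D♯–F♯–A♯–C♯. Third inversion → seventh in the bass = C♯.

C♯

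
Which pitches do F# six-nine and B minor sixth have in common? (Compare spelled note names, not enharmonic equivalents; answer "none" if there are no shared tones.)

F# six-nine = F-sharp, A-sharp, C-sharp, D-sharp, G-sharp.
B minor sixth = B, D, F-sharp, G-sharp.
Shared: F-sharp, G-sharp.

F-sharp  G-sharp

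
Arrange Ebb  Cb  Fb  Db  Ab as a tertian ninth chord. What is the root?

Db

Arranged so that each adjacent pair is a third by letter name: Db – Fb – Ab – Cb – Ebb.
The bottom of that stack, Db, is the root (this is Db minor seventh flat nine).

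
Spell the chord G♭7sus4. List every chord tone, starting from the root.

Gb – Cb – Db – Fb

G♭7sus4 is a dominant seventh suspended fourth built on Gb.
- root: Gb
- perfect 4th: Cb
- perfect 5th: Db
- minor 7th: Fb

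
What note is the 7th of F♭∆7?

Eb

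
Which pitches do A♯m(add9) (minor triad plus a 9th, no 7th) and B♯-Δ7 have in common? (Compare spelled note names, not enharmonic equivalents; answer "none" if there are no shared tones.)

B#

A♯m(add9): A# C# E# B#
B♯-Δ7: B# D# F## A##
Common to both → B#.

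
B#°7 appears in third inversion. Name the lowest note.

A

B#°7 in root position is B#–D#–F#–A.
Third inversion places the seventh in the bass, which is A.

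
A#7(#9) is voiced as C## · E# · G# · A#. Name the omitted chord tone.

B##

The full A#7(#9) chord is A#, C##, E#, G#, B##.
Comparing with the voicing, the augmented 9th (9th) — B## — is absent.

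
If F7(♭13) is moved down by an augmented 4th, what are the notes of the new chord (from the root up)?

F down an augmented 4th → Cb. New chord: Cb dominant seventh flat thirteen.
Cb — root
Eb — major 3rd
Gb — perfect 5th
Bbb — minor 7th
Abb — minor 13th

Cb  Eb  Gb  Bbb  Abb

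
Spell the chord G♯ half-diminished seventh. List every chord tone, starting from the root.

G♯ half-diminished seventh: half-diminished seventh on G#.
root → G#
3rd (minor 3rd) → B
5th (diminished 5th) → D
7th (minor 7th) → F#

G# B D F#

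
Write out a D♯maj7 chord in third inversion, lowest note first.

D♯maj7 = D♯–F𝄪–A♯–C𝄪; third inversion → seventh (C𝄪) lowest.

C𝄪, D♯, F𝄪, A♯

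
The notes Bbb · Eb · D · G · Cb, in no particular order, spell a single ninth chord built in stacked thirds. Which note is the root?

Stacking in thirds gives Cb – Eb – G – Bbb – D, so Cb is the root — Cb dominant seventh sharp nine sharp five.

Cb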